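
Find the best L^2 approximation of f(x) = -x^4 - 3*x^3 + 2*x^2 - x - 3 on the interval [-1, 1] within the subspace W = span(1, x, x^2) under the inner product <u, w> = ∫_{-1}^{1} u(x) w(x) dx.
g(x) = 8*x^2/7 - 14*x/5 - 102/35

The best approximation g ∈ W is the orthogonal projection of f onto W. Writing g = a_0 + a_1 x + a_2 x^2, the coefficients solve the normal equations G · a = b where
  G_{ij} = <φ_i, φ_j> and b_i = <f, φ_i>, with φ_0 = 1, φ_1 = x, φ_2 = x^2.
G =
  [2, 0, 2/3]
  [0, 2/3, 0]
  [2/3, 0, 2/5],
b = (-76/15, -28/15, -52/35).
Solving gives a_0 = -102/35, a_1 = -14/5, a_2 = 8/7, so
  g(x) = 8*x^2/7 - 14*x/5 - 102/35.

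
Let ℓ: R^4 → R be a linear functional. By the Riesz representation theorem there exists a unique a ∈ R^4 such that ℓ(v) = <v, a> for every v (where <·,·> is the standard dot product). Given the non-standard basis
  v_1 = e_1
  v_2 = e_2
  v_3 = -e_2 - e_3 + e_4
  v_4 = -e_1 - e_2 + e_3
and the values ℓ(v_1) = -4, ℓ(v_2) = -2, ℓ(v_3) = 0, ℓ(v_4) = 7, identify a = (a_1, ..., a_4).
a = (-4, -2, 1, -1)

Write a = (a_1, ..., a_4) in the standard basis. For each basis vector v_i, ℓ(v_i) = <v_i, a> is a linear equation in the a_j's. Collect the n equations into a matrix system V a = ℓ, where row i of V is v_i (expressed in the standard basis). Since V is invertible (lower-triangular with 1s on the diagonal, up to permutation), solve by back-substitution:
  V =
[[1, 0, 0, 0],
 [0, 1, 0, 0],
 [0, -1, -1, 1],
 [-1, -1, 1, 0]]
  V a = (-4, -2, 0, 7)
Solving gives a = (-4, -2, 1, -1).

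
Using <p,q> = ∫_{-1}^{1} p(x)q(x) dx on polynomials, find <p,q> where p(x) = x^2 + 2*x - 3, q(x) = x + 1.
<p,q> = -4

Expand the product: p(x)·q(x) = x^3 + 3*x^2 - x - 3.
∫_{-1}^{1} of each monomial x^k gives [2/(k+1) if k even, 0 if k odd]. Integrating term-by-term (or equivalently evaluating the antiderivative F(x) = x^4/4 + x^3 - x^2/2 - 3*x at the endpoints):
  F(1) − F(−1) = -9/4 − (7/4) = -4.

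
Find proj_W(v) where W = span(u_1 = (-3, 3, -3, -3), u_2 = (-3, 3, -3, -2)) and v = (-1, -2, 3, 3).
proj_W(v) = (4/3, -4/3, 4/3, 3)

Set up U = [u_1 | ... | u_2] ∈ R^(4×2). The projector onto W = col(U) is P = U (U^T U)^(-1) U^T.
Compute U^T U =
  [36, 33]
  [33, 31],
and U^T v = (-21, -18).
Solve U^T U · c = U^T v for the coefficients: c = (-19/9, 5/3). The projection is proj_W(v) = U c.
Check: (v - proj_W(v)) · u_1 = 0  (should be 0).
Check: (v - proj_W(v)) · u_2 = 0  (should be 0).
Result: proj_W(v) = (4/3, -4/3, 4/3, 3).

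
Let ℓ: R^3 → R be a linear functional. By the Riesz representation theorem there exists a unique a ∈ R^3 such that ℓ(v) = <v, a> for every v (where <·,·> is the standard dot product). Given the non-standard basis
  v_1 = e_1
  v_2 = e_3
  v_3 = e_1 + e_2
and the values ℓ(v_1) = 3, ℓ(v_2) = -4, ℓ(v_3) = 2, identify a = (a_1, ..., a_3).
a = (3, -1, -4)

Write a = (a_1, ..., a_3) in the standard basis. For each basis vector v_i, ℓ(v_i) = <v_i, a> is a linear equation in the a_j's. Collect the n equations into a matrix system V a = ℓ, where row i of V is v_i (expressed in the standard basis). Since V is invertible (lower-triangular with 1s on the diagonal, up to permutation), solve by back-substitution:
  V =
[[1, 0, 0],
 [0, 0, 1],
 [1, 1, 0]]
  V a = (3, -4, 2)
Solving gives a = (3, -1, -4).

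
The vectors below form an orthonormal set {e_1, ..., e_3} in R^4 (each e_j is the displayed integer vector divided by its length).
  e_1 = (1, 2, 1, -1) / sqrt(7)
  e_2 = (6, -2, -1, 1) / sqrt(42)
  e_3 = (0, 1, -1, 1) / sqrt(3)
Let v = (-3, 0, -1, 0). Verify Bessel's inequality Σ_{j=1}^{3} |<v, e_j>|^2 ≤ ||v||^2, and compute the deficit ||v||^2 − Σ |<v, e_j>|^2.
Σ |<v, e_j>|^2 = 19/2; ||v||^2 = 10; deficit = 1/2

Write each e_j = u_j / sqrt(<u_j, u_j>) where u_j is the displayed integer vector. Then <v, e_j> = <v, u_j> / sqrt(<u_j, u_j>), so |<v, e_j>|^2 = <v, u_j>^2 / <u_j, u_j>.
Coefficients: <v, e_1> = -4/sqrt(7), <v, e_2> = -17/sqrt(42), <v, e_3> = 1/sqrt(3).
Square and sum: Σ |<v, e_j>|^2 = 19/2.
Compute ||v||^2 = v·v = 10.
Deficit = 10 − 19/2 = 1/2 ≥ 0, confirming Bessel's inequality. (The deficit equals ||v − Σ <v,e_j> e_j||^2, the squared distance from v to span{e_j}.)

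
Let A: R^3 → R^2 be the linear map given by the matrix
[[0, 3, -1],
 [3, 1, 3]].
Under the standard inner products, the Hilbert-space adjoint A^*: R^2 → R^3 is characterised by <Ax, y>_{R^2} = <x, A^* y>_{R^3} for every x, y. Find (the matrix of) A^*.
A^* = A^T =
[[0, 3],
 [3, 1],
 [-1, 3]]

For real matrices with standard dot products, the defining identity <Ax, y> = <x, A^* y> gives (Ax)^T y = x^T (A^*) y, i.e. x^T A^T y = x^T (A^*) y. Since this holds for all x, y, we must have A^* = A^T. Therefore
A^* =
[[0, 3],
 [3, 1],
 [-1, 3]].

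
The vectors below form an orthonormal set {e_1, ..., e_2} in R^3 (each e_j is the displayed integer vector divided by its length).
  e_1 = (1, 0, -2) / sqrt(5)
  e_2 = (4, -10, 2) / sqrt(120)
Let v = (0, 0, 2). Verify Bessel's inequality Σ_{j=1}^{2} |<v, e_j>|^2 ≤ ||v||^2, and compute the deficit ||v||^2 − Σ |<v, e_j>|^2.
Σ |<v, e_j>|^2 = 10/3; ||v||^2 = 4; deficit = 2/3

Write each e_j = u_j / sqrt(<u_j, u_j>) where u_j is the displayed integer vector. Then <v, e_j> = <v, u_j> / sqrt(<u_j, u_j>), so |<v, e_j>|^2 = <v, u_j>^2 / <u_j, u_j>.
Coefficients: <v, e_1> = -4/sqrt(5), <v, e_2> = 4/sqrt(120).
Square and sum: Σ |<v, e_j>|^2 = 10/3.
Compute ||v||^2 = v·v = 4.
Deficit = 4 − 10/3 = 2/3 ≥ 0, confirming Bessel's inequality. (The deficit equals ||v − Σ <v,e_j> e_j||^2, the squared distance from v to span{e_j}.)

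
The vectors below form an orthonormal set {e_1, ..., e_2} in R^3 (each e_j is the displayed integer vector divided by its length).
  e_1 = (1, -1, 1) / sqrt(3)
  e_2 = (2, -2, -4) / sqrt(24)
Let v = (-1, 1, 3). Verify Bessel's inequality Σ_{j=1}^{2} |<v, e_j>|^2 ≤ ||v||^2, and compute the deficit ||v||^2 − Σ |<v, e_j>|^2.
Σ |<v, e_j>|^2 = 11; ||v||^2 = 11; deficit = 0

Write each e_j = u_j / sqrt(<u_j, u_j>) where u_j is the displayed integer vector. Then <v, e_j> = <v, u_j> / sqrt(<u_j, u_j>), so |<v, e_j>|^2 = <v, u_j>^2 / <u_j, u_j>.
Coefficients: <v, e_1> = 1/sqrt(3), <v, e_2> = -16/sqrt(24).
Square and sum: Σ |<v, e_j>|^2 = 11.
Compute ||v||^2 = v·v = 11.
Deficit = 11 − 11 = 0 ≥ 0, confirming Bessel's inequality. (The deficit equals ||v − Σ <v,e_j> e_j||^2, the squared distance from v to span{e_j}.)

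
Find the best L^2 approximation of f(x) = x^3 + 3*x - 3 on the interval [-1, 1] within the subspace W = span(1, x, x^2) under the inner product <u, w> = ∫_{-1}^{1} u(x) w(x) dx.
g(x) = 18*x/5 - 3

The best approximation g ∈ W is the orthogonal projection of f onto W. Writing g = a_0 + a_1 x + a_2 x^2, the coefficients solve the normal equations G · a = b where
  G_{ij} = <φ_i, φ_j> and b_i = <f, φ_i>, with φ_0 = 1, φ_1 = x, φ_2 = x^2.
G =
  [2, 0, 2/3]
  [0, 2/3, 0]
  [2/3, 0, 2/5],
b = (-6, 12/5, -2).
Solving gives a_0 = -3, a_1 = 18/5, a_2 = 0, so
  g(x) = 18*x/5 - 3.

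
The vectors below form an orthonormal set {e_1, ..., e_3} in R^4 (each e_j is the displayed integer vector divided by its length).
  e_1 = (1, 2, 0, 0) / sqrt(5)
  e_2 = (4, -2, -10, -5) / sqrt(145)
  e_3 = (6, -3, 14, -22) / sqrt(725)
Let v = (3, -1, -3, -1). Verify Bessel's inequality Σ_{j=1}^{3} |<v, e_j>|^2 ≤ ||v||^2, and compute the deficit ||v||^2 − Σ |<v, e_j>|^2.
Σ |<v, e_j>|^2 = 419/25; ||v||^2 = 20; deficit = 81/25

Write each e_j = u_j / sqrt(<u_j, u_j>) where u_j is the displayed integer vector. Then <v, e_j> = <v, u_j> / sqrt(<u_j, u_j>), so |<v, e_j>|^2 = <v, u_j>^2 / <u_j, u_j>.
Coefficients: <v, e_1> = 1/sqrt(5), <v, e_2> = 49/sqrt(145), <v, e_3> = 1/sqrt(725).
Square and sum: Σ |<v, e_j>|^2 = 419/25.
Compute ||v||^2 = v·v = 20.
Deficit = 20 − 419/25 = 81/25 ≥ 0, confirming Bessel's inequality. (The deficit equals ||v − Σ <v,e_j> e_j||^2, the squared distance from v to span{e_j}.)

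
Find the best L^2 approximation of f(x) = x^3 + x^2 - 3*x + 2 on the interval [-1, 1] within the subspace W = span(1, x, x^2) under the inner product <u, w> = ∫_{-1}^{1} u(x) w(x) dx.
g(x) = x^2 - 12*x/5 + 2

The best approximation g ∈ W is the orthogonal projection of f onto W. Writing g = a_0 + a_1 x + a_2 x^2, the coefficients solve the normal equations G · a = b where
  G_{ij} = <φ_i, φ_j> and b_i = <f, φ_i>, with φ_0 = 1, φ_1 = x, φ_2 = x^2.
G =
  [2, 0, 2/3]
  [0, 2/3, 0]
  [2/3, 0, 2/5],
b = (14/3, -8/5, 26/15).
Solving gives a_0 = 2, a_1 = -12/5, a_2 = 1, so
  g(x) = x^2 - 12*x/5 + 2.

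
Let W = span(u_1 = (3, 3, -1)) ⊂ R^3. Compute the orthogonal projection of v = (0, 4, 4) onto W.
proj_W(v) = (24/19, 24/19, -8/19)

Set up U = [u_1 | ... | u_1] ∈ R^(3×1). The projector onto W = col(U) is P = U (U^T U)^(-1) U^T.
Compute U^T U =
  [19],
and U^T v = (8).
Solve U^T U · c = U^T v for the coefficients: c = (8/19). The projection is proj_W(v) = U c.
Check: (v - proj_W(v)) · u_1 = 0  (should be 0).
Result: proj_W(v) = (24/19, 24/19, -8/19).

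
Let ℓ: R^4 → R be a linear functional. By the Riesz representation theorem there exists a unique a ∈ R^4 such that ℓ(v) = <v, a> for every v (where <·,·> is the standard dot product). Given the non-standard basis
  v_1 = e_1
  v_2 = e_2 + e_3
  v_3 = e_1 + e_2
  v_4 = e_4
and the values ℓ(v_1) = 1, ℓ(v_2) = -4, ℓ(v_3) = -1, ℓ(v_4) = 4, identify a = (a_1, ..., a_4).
a = (1, -2, -2, 4)

Write a = (a_1, ..., a_4) in the standard basis. For each basis vector v_i, ℓ(v_i) = <v_i, a> is a linear equation in the a_j's. Collect the n equations into a matrix system V a = ℓ, where row i of V is v_i (expressed in the standard basis). Since V is invertible (lower-triangular with 1s on the diagonal, up to permutation), solve by back-substitution:
  V =
[[1, 0, 0, 0],
 [0, 1, 1, 0],
 [1, 1, 0, 0],
 [0, 0, 0, 1]]
  V a = (1, -4, -1, 4)
Solving gives a = (1, -2, -2, 4).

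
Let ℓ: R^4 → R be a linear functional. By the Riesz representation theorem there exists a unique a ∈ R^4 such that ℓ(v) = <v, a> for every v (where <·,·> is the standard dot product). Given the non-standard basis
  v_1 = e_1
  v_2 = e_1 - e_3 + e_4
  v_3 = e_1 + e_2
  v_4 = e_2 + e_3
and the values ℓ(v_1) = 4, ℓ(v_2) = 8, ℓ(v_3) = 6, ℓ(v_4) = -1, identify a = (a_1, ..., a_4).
a = (4, 2, -3, 1)

Write a = (a_1, ..., a_4) in the standard basis. For each basis vector v_i, ℓ(v_i) = <v_i, a> is a linear equation in the a_j's. Collect the n equations into a matrix system V a = ℓ, where row i of V is v_i (expressed in the standard basis). Since V is invertible (lower-triangular with 1s on the diagonal, up to permutation), solve by back-substitution:
  V =
[[1, 0, 0, 0],
 [1, 0, -1, 1],
 [1, 1, 0, 0],
 [0, 1, 1, 0]]
  V a = (4, 8, 6, -1)
Solving gives a = (4, 2, -3, 1).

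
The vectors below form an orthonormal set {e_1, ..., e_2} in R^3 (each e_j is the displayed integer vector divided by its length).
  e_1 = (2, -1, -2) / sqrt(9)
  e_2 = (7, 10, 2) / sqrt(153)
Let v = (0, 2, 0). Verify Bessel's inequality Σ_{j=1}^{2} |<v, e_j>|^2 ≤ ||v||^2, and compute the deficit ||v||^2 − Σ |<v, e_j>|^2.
Σ |<v, e_j>|^2 = 52/17; ||v||^2 = 4; deficit = 16/17

Write each e_j = u_j / sqrt(<u_j, u_j>) where u_j is the displayed integer vector. Then <v, e_j> = <v, u_j> / sqrt(<u_j, u_j>), so |<v, e_j>|^2 = <v, u_j>^2 / <u_j, u_j>.
Coefficients: <v, e_1> = -2/sqrt(9), <v, e_2> = 20/sqrt(153).
Square and sum: Σ |<v, e_j>|^2 = 52/17.
Compute ||v||^2 = v·v = 4.
Deficit = 4 − 52/17 = 16/17 ≥ 0, confirming Bessel's inequality. (The deficit equals ||v − Σ <v,e_j> e_j||^2, the squared distance from v to span{e_j}.)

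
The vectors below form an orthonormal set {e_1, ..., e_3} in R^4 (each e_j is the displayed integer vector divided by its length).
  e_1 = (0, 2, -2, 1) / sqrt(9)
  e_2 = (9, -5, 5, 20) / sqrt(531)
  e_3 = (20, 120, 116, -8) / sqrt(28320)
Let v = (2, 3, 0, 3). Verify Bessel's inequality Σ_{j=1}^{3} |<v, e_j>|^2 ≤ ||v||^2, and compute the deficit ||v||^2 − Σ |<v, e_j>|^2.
Σ |<v, e_j>|^2 = 322/15; ||v||^2 = 22; deficit = 8/15

Write each e_j = u_j / sqrt(<u_j, u_j>) where u_j is the displayed integer vector. Then <v, e_j> = <v, u_j> / sqrt(<u_j, u_j>), so |<v, e_j>|^2 = <v, u_j>^2 / <u_j, u_j>.
Coefficients: <v, e_1> = 9/sqrt(9), <v, e_2> = 63/sqrt(531), <v, e_3> = 376/sqrt(28320).
Square and sum: Σ |<v, e_j>|^2 = 322/15.
Compute ||v||^2 = v·v = 22.
Deficit = 22 − 322/15 = 8/15 ≥ 0, confirming Bessel's inequality. (The deficit equals ||v − Σ <v,e_j> e_j||^2, the squared distance from v to span{e_j}.)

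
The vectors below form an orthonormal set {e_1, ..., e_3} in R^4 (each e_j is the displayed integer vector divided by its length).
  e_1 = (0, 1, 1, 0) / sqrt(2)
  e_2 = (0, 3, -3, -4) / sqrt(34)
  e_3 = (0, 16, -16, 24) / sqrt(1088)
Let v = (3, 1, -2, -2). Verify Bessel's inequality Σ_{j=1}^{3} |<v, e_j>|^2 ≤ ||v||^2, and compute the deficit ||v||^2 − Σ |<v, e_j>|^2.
Σ |<v, e_j>|^2 = 9; ||v||^2 = 18; deficit = 9

Write each e_j = u_j / sqrt(<u_j, u_j>) where u_j is the displayed integer vector. Then <v, e_j> = <v, u_j> / sqrt(<u_j, u_j>), so |<v, e_j>|^2 = <v, u_j>^2 / <u_j, u_j>.
Coefficients: <v, e_1> = -1/sqrt(2), <v, e_2> = 17/sqrt(34), <v, e_3> = 0/sqrt(1088).
Square and sum: Σ |<v, e_j>|^2 = 9.
Compute ||v||^2 = v·v = 18.
Deficit = 18 − 9 = 9 ≥ 0, confirming Bessel's inequality. (The deficit equals ||v − Σ <v,e_j> e_j||^2, the squared distance from v to span{e_j}.)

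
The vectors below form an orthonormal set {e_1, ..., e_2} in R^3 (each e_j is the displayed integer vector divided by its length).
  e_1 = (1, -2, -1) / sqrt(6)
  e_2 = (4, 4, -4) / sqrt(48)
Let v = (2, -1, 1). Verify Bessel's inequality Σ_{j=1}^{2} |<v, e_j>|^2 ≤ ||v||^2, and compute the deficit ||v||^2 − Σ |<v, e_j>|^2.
Σ |<v, e_j>|^2 = 3/2; ||v||^2 = 6; deficit = 9/2

Write each e_j = u_j / sqrt(<u_j, u_j>) where u_j is the displayed integer vector. Then <v, e_j> = <v, u_j> / sqrt(<u_j, u_j>), so |<v, e_j>|^2 = <v, u_j>^2 / <u_j, u_j>.
Coefficients: <v, e_1> = 3/sqrt(6), <v, e_2> = 0/sqrt(48).
Square and sum: Σ |<v, e_j>|^2 = 3/2.
Compute ||v||^2 = v·v = 6.
Deficit = 6 − 3/2 = 9/2 ≥ 0, confirming Bessel's inequality. (The deficit equals ||v − Σ <v,e_j> e_j||^2, the squared distance from v to span{e_j}.)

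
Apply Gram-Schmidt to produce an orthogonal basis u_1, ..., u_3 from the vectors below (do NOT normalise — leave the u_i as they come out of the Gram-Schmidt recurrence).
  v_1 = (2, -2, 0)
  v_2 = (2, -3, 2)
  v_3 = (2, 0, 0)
Orthogonal basis:
  u_1 = (2, -2, 0)
  u_2 = (-1/2, -1/2, 2)
  u_3 = (8/9, 8/9, 4/9)

Apply the Gram-Schmidt recurrence
  u_1 = v_1
  u_i = v_i − Σ_{j<i} ((v_i · u_j) / (u_j · u_j)) · u_j.

Step by step this gives:
  u_1 = (2, -2, 0)
  u_2 = (-1/2, -1/2, 2)
  u_3 = (8/9, 8/9, 4/9)

Orthogonality check:
  u_2 · u_1 = 0 (should be 0)
  u_3 · u_1 = 0 (should be 0)
  u_3 · u_2 = 0 (should be 0)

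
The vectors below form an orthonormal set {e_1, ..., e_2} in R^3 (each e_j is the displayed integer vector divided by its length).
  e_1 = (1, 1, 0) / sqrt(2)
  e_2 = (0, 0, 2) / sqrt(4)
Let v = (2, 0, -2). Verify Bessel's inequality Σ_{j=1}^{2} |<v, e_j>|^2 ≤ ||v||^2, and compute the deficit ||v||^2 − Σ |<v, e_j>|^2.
Σ |<v, e_j>|^2 = 6; ||v||^2 = 8; deficit = 2

Write each e_j = u_j / sqrt(<u_j, u_j>) where u_j is the displayed integer vector. Then <v, e_j> = <v, u_j> / sqrt(<u_j, u_j>), so |<v, e_j>|^2 = <v, u_j>^2 / <u_j, u_j>.
Coefficients: <v, e_1> = 2/sqrt(2), <v, e_2> = -4/sqrt(4).
Square and sum: Σ |<v, e_j>|^2 = 6.
Compute ||v||^2 = v·v = 8.
Deficit = 8 − 6 = 2 ≥ 0, confirming Bessel's inequality. (The deficit equals ||v − Σ <v,e_j> e_j||^2, the squared distance from v to span{e_j}.)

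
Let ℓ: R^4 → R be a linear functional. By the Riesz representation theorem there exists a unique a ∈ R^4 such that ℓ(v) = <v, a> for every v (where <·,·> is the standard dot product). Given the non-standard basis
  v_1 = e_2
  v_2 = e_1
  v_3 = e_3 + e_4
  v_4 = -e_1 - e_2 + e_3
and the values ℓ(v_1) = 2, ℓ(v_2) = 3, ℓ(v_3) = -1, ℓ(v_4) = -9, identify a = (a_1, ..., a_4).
a = (3, 2, -4, 3)

Write a = (a_1, ..., a_4) in the standard basis. For each basis vector v_i, ℓ(v_i) = <v_i, a> is a linear equation in the a_j's. Collect the n equations into a matrix system V a = ℓ, where row i of V is v_i (expressed in the standard basis). Since V is invertible (lower-triangular with 1s on the diagonal, up to permutation), solve by back-substitution:
  V =
[[0, 1, 0, 0],
 [1, 0, 0, 0],
 [0, 0, 1, 1],
 [-1, -1, 1, 0]]
  V a = (2, 3, -1, -9)
Solving gives a = (3, 2, -4, 3).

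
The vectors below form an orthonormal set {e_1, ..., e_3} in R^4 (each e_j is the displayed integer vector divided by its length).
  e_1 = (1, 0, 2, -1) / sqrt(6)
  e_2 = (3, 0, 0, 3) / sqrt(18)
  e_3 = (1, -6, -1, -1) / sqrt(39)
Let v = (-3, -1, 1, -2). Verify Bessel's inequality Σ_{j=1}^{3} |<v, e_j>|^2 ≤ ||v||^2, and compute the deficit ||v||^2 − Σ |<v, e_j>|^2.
Σ |<v, e_j>|^2 = 170/13; ||v||^2 = 15; deficit = 25/13

Write each e_j = u_j / sqrt(<u_j, u_j>) where u_j is the displayed integer vector. Then <v, e_j> = <v, u_j> / sqrt(<u_j, u_j>), so |<v, e_j>|^2 = <v, u_j>^2 / <u_j, u_j>.
Coefficients: <v, e_1> = 1/sqrt(6), <v, e_2> = -15/sqrt(18), <v, e_3> = 4/sqrt(39).
Square and sum: Σ |<v, e_j>|^2 = 170/13.
Compute ||v||^2 = v·v = 15.
Deficit = 15 − 170/13 = 25/13 ≥ 0, confirming Bessel's inequality. (The deficit equals ||v − Σ <v,e_j> e_j||^2, the squared distance from v to span{e_j}.)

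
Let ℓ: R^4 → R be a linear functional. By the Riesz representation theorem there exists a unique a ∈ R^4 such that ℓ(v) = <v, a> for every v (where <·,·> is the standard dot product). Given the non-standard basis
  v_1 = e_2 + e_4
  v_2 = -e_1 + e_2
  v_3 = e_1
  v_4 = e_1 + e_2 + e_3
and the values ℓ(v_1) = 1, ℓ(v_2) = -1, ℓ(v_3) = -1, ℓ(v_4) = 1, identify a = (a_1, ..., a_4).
a = (-1, -2, 4, 3)

Write a = (a_1, ..., a_4) in the standard basis. For each basis vector v_i, ℓ(v_i) = <v_i, a> is a linear equation in the a_j's. Collect the n equations into a matrix system V a = ℓ, where row i of V is v_i (expressed in the standard basis). Since V is invertible (lower-triangular with 1s on the diagonal, up to permutation), solve by back-substitution:
  V =
[[0, 1, 0, 1],
 [-1, 1, 0, 0],
 [1, 0, 0, 0],
 [1, 1, 1, 0]]
  V a = (1, -1, -1, 1)
Solving gives a = (-1, -2, 4, 3).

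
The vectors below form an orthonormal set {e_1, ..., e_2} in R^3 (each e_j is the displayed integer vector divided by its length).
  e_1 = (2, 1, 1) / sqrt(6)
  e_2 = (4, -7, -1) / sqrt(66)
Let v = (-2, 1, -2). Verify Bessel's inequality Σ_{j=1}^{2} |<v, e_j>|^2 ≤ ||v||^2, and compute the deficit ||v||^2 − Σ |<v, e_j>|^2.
Σ |<v, e_j>|^2 = 74/11; ||v||^2 = 9; deficit = 25/11

Write each e_j = u_j / sqrt(<u_j, u_j>) where u_j is the displayed integer vector. Then <v, e_j> = <v, u_j> / sqrt(<u_j, u_j>), so |<v, e_j>|^2 = <v, u_j>^2 / <u_j, u_j>.
Coefficients: <v, e_1> = -5/sqrt(6), <v, e_2> = -13/sqrt(66).
Square and sum: Σ |<v, e_j>|^2 = 74/11.
Compute ||v||^2 = v·v = 9.
Deficit = 9 − 74/11 = 25/11 ≥ 0, confirming Bessel's inequality. (The deficit equals ||v − Σ <v,e_j> e_j||^2, the squared distance from v to span{e_j}.)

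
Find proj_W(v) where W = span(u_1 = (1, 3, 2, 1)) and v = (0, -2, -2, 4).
proj_W(v) = (-2/5, -6/5, -4/5, -2/5)

Set up U = [u_1 | ... | u_1] ∈ R^(4×1). The projector onto W = col(U) is P = U (U^T U)^(-1) U^T.
Compute U^T U =
  [15],
and U^T v = (-6).
Solve U^T U · c = U^T v for the coefficients: c = (-2/5). The projection is proj_W(v) = U c.
Check: (v - proj_W(v)) · u_1 = 0  (should be 0).
Result: proj_W(v) = (-2/5, -6/5, -4/5, -2/5).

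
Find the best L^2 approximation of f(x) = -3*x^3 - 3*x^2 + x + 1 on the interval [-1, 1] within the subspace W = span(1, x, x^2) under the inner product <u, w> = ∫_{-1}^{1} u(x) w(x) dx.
g(x) = -3*x^2 - 4*x/5 + 1

The best approximation g ∈ W is the orthogonal projection of f onto W. Writing g = a_0 + a_1 x + a_2 x^2, the coefficients solve the normal equations G · a = b where
  G_{ij} = <φ_i, φ_j> and b_i = <f, φ_i>, with φ_0 = 1, φ_1 = x, φ_2 = x^2.
G =
  [2, 0, 2/3]
  [0, 2/3, 0]
  [2/3, 0, 2/5],
b = (0, -8/15, -8/15).
Solving gives a_0 = 1, a_1 = -4/5, a_2 = -3, so
  g(x) = -3*x^2 - 4*x/5 + 1.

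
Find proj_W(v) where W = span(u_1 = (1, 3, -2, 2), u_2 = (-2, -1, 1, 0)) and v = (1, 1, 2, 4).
proj_W(v) = (-35/59, 85/59, -44/59, 82/59)

Set up U = [u_1 | ... | u_2] ∈ R^(4×2). The projector onto W = col(U) is P = U (U^T U)^(-1) U^T.
Compute U^T U =
  [18, -7]
  [-7, 6],
and U^T v = (8, -1).
Solve U^T U · c = U^T v for the coefficients: c = (41/59, 38/59). The projection is proj_W(v) = U c.
Check: (v - proj_W(v)) · u_1 = 0  (should be 0).
Check: (v - proj_W(v)) · u_2 = 0  (should be 0).
Result: proj_W(v) = (-35/59, 85/59, -44/59, 82/59).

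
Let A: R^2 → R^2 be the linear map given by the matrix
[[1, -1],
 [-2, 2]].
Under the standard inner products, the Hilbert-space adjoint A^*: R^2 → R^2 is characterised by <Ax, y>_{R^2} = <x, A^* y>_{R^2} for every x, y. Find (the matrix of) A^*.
A^* = A^T =
[[1, -2],
 [-1, 2]]

For real matrices with standard dot products, the defining identity <Ax, y> = <x, A^* y> gives (Ax)^T y = x^T (A^*) y, i.e. x^T A^T y = x^T (A^*) y. Since this holds for all x, y, we must have A^* = A^T. Therefore
A^* =
[[1, -2],
 [-1, 2]].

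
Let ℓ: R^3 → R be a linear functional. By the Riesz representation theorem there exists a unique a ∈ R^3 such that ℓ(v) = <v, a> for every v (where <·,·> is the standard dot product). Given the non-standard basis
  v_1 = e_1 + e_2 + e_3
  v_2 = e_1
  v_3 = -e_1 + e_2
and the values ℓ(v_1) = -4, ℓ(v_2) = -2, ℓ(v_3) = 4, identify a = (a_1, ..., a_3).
a = (-2, 2, -4)

Write a = (a_1, ..., a_3) in the standard basis. For each basis vector v_i, ℓ(v_i) = <v_i, a> is a linear equation in the a_j's. Collect the n equations into a matrix system V a = ℓ, where row i of V is v_i (expressed in the standard basis). Since V is invertible (lower-triangular with 1s on the diagonal, up to permutation), solve by back-substitution:
  V =
[[1, 1, 1],
 [1, 0, 0],
 [-1, 1, 0]]
  V a = (-4, -2, 4)
Solving gives a = (-2, 2, -4).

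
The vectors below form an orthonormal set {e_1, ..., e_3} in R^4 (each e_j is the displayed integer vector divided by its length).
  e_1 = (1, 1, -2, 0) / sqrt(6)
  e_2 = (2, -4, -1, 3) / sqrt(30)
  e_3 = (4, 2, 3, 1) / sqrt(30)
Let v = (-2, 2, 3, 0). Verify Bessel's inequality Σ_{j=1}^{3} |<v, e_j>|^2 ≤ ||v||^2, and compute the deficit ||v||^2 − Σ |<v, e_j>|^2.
Σ |<v, e_j>|^2 = 43/3; ||v||^2 = 17; deficit = 8/3

Write each e_j = u_j / sqrt(<u_j, u_j>) where u_j is the displayed integer vector. Then <v, e_j> = <v, u_j> / sqrt(<u_j, u_j>), so |<v, e_j>|^2 = <v, u_j>^2 / <u_j, u_j>.
Coefficients: <v, e_1> = -6/sqrt(6), <v, e_2> = -15/sqrt(30), <v, e_3> = 5/sqrt(30).
Square and sum: Σ |<v, e_j>|^2 = 43/3.
Compute ||v||^2 = v·v = 17.
Deficit = 17 − 43/3 = 8/3 ≥ 0, confirming Bessel's inequality. (The deficit equals ||v − Σ <v,e_j> e_j||^2, the squared distance from v to span{e_j}.)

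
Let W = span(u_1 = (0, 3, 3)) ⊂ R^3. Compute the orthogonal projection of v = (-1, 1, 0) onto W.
proj_W(v) = (0, 1/2, 1/2)

Set up U = [u_1 | ... | u_1] ∈ R^(3×1). The projector onto W = col(U) is P = U (U^T U)^(-1) U^T.
Compute U^T U =
  [18],
and U^T v = (3).
Solve U^T U · c = U^T v for the coefficients: c = (1/6). The projection is proj_W(v) = U c.
Check: (v - proj_W(v)) · u_1 = 0  (should be 0).
Result: proj_W(v) = (0, 1/2, 1/2).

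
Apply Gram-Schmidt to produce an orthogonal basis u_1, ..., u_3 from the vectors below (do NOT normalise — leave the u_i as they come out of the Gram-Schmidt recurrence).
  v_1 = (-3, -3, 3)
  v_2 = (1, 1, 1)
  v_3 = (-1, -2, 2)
Orthogonal basis:
  u_1 = (-3, -3, 3)
  u_2 = (2/3, 2/3, 4/3)
  u_3 = (1/2, -1/2, 0)

Apply the Gram-Schmidt recurrence
  u_1 = v_1
  u_i = v_i − Σ_{j<i} ((v_i · u_j) / (u_j · u_j)) · u_j.

Step by step this gives:
  u_1 = (-3, -3, 3)
  u_2 = (2/3, 2/3, 4/3)
  u_3 = (1/2, -1/2, 0)

Orthogonality check:
  u_2 · u_1 = 0 (should be 0)
  u_3 · u_1 = 0 (should be 0)
  u_3 · u_2 = 0 (should be 0)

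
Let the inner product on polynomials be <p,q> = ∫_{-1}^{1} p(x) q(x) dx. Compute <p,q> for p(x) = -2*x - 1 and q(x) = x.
<p,q> = -4/3

Expand the product: p(x)·q(x) = -2*x^2 - x.
∫_{-1}^{1} of each monomial x^k gives [2/(k+1) if k even, 0 if k odd]. Integrating term-by-term (or equivalently evaluating the antiderivative F(x) = -2*x^3/3 - x^2/2 at the endpoints):
  F(1) − F(−1) = -7/6 − (1/6) = -4/3.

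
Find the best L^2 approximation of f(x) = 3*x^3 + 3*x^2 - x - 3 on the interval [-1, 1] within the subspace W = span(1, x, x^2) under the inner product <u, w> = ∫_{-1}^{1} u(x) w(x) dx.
g(x) = 3*x^2 + 4*x/5 - 3

The best approximation g ∈ W is the orthogonal projection of f onto W. Writing g = a_0 + a_1 x + a_2 x^2, the coefficients solve the normal equations G · a = b where
  G_{ij} = <φ_i, φ_j> and b_i = <f, φ_i>, with φ_0 = 1, φ_1 = x, φ_2 = x^2.
G =
  [2, 0, 2/3]
  [0, 2/3, 0]
  [2/3, 0, 2/5],
b = (-4, 8/15, -4/5).
Solving gives a_0 = -3, a_1 = 4/5, a_2 = 3, so
  g(x) = 3*x^2 + 4*x/5 - 3.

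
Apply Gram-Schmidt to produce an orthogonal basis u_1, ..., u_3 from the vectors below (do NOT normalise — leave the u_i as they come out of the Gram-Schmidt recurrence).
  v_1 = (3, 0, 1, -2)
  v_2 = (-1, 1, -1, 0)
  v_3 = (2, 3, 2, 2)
Orthogonal basis:
  u_1 = (3, 0, 1, -2)
  u_2 = (-1/7, 1, -5/7, -4/7)
  u_3 = (15/13, 38/13, 23/13, 34/13)

Apply the Gram-Schmidt recurrence
  u_1 = v_1
  u_i = v_i − Σ_{j<i} ((v_i · u_j) / (u_j · u_j)) · u_j.

Step by step this gives:
  u_1 = (3, 0, 1, -2)
  u_2 = (-1/7, 1, -5/7, -4/7)
  u_3 = (15/13, 38/13, 23/13, 34/13)

Orthogonality check:
  u_2 · u_1 = 0 (should be 0)
  u_3 · u_1 = 0 (should be 0)
  u_3 · u_2 = 0 (should be 0)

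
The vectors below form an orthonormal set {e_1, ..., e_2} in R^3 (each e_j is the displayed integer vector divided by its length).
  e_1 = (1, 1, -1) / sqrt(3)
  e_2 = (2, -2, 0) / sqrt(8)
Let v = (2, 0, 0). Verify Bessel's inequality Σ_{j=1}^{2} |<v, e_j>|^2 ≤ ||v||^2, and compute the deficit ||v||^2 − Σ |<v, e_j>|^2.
Σ |<v, e_j>|^2 = 10/3; ||v||^2 = 4; deficit = 2/3

Write each e_j = u_j / sqrt(<u_j, u_j>) where u_j is the displayed integer vector. Then <v, e_j> = <v, u_j> / sqrt(<u_j, u_j>), so |<v, e_j>|^2 = <v, u_j>^2 / <u_j, u_j>.
Coefficients: <v, e_1> = 2/sqrt(3), <v, e_2> = 4/sqrt(8).
Square and sum: Σ |<v, e_j>|^2 = 10/3.
Compute ||v||^2 = v·v = 4.
Deficit = 4 − 10/3 = 2/3 ≥ 0, confirming Bessel's inequality. (The deficit equals ||v − Σ <v,e_j> e_j||^2, the squared distance from v to span{e_j}.)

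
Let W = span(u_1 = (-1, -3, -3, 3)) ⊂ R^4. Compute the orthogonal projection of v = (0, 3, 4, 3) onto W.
proj_W(v) = (3/7, 9/7, 9/7, -9/7)

Set up U = [u_1 | ... | u_1] ∈ R^(4×1). The projector onto W = col(U) is P = U (U^T U)^(-1) U^T.
Compute U^T U =
  [28],
and U^T v = (-12).
Solve U^T U · c = U^T v for the coefficients: c = (-3/7). The projection is proj_W(v) = U c.
Check: (v - proj_W(v)) · u_1 = 0  (should be 0).
Result: proj_W(v) = (3/7, 9/7, 9/7, -9/7).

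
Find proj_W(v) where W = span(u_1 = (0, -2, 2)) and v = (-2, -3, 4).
proj_W(v) = (0, -7/2, 7/2)

Set up U = [u_1 | ... | u_1] ∈ R^(3×1). The projector onto W = col(U) is P = U (U^T U)^(-1) U^T.
Compute U^T U =
  [8],
and U^T v = (14).
Solve U^T U · c = U^T v for the coefficients: c = (7/4). The projection is proj_W(v) = U c.
Check: (v - proj_W(v)) · u_1 = 0  (should be 0).
Result: proj_W(v) = (0, -7/2, 7/2).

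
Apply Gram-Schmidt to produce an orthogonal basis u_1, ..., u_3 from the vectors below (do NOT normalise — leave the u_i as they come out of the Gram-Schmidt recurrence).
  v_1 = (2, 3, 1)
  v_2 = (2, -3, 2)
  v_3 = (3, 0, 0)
Orthogonal basis:
  u_1 = (2, 3, 1)
  u_2 = (17/7, -33/14, 31/14)
  u_3 = (243/229, -54/229, -324/229)

Apply the Gram-Schmidt recurrence
  u_1 = v_1
  u_i = v_i − Σ_{j<i} ((v_i · u_j) / (u_j · u_j)) · u_j.

Step by step this gives:
  u_1 = (2, 3, 1)
  u_2 = (17/7, -33/14, 31/14)
  u_3 = (243/229, -54/229, -324/229)

Orthogonality check:
  u_2 · u_1 = 0 (should be 0)
  u_3 · u_1 = 0 (should be 0)
  u_3 · u_2 = 0 (should be 0)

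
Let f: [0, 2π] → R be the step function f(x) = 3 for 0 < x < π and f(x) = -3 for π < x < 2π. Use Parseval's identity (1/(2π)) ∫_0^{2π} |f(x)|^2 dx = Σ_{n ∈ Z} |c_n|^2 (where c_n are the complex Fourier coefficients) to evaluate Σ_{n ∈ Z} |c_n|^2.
Σ |c_n|^2 = 9

Parseval equates the L^2 energy of f (normalised by 1/(2π)) with the ℓ^2 sum of its Fourier coefficients: (1/(2π)) ∫_0^{2π} |f|^2 = Σ |c_n|^2.
Compute the left side: (1/(2π)) [∫_0^π 3^2 dx + ∫_π^{2π} (-3)^2 dx] = (1/(2π)) · (9π + 9π) = (9 + 9)/2 = 9.
So Σ_{n ∈ Z} |c_n|^2 = 9.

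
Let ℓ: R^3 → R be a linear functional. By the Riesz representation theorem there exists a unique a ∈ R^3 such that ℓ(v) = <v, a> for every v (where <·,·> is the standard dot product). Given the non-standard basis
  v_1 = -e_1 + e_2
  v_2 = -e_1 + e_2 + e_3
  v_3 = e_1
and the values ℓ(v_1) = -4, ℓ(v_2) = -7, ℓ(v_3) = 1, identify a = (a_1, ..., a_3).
a = (1, -3, -3)

Write a = (a_1, ..., a_3) in the standard basis. For each basis vector v_i, ℓ(v_i) = <v_i, a> is a linear equation in the a_j's. Collect the n equations into a matrix system V a = ℓ, where row i of V is v_i (expressed in the standard basis). Since V is invertible (lower-triangular with 1s on the diagonal, up to permutation), solve by back-substitution:
  V =
[[-1, 1, 0],
 [-1, 1, 1],
 [1, 0, 0]]
  V a = (-4, -7, 1)
Solving gives a = (1, -3, -3).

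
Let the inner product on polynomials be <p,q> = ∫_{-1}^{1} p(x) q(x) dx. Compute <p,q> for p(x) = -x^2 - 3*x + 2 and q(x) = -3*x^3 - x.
<p,q> = 28/5

Expand the product: p(x)·q(x) = 3*x^5 + 9*x^4 - 5*x^3 + 3*x^2 - 2*x.
∫_{-1}^{1} of each monomial x^k gives [2/(k+1) if k even, 0 if k odd]. Integrating term-by-term (or equivalently evaluating the antiderivative F(x) = x^6/2 + 9*x^5/5 - 5*x^4/4 + x^3 - x^2 at the endpoints):
  F(1) − F(−1) = 21/20 − (-91/20) = 28/5.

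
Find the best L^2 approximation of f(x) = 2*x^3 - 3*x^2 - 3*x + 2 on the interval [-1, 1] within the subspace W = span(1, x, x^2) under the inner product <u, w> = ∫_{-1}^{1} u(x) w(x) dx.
g(x) = -3*x^2 - 9*x/5 + 2

The best approximation g ∈ W is the orthogonal projection of f onto W. Writing g = a_0 + a_1 x + a_2 x^2, the coefficients solve the normal equations G · a = b where
  G_{ij} = <φ_i, φ_j> and b_i = <f, φ_i>, with φ_0 = 1, φ_1 = x, φ_2 = x^2.
G =
  [2, 0, 2/3]
  [0, 2/3, 0]
  [2/3, 0, 2/5],
b = (2, -6/5, 2/15).
Solving gives a_0 = 2, a_1 = -9/5, a_2 = -3, so
  g(x) = -3*x^2 - 9*x/5 + 2.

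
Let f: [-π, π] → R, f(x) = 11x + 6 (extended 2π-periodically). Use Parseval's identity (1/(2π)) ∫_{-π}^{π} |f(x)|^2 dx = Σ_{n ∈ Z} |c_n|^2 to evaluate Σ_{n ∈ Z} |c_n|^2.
Σ |c_n|^2 = 121π^2/3 + 36

Expand and integrate term by term over [-π, π]:
  ∫ (11x)^2 dx = 121·(2π^3/3); ∫ 2·11·(6)·x dx = 0 (odd integrand); ∫ 6^2 dx = 36·2π.
So (1/(2π)) ∫_{-π}^{π} (11x + 6)^2 dx = 121π^2/3 + 36 = 121π^2/3 + 36.
Parseval ⇒ Σ |c_n|^2 = 121π^2/3 + 36.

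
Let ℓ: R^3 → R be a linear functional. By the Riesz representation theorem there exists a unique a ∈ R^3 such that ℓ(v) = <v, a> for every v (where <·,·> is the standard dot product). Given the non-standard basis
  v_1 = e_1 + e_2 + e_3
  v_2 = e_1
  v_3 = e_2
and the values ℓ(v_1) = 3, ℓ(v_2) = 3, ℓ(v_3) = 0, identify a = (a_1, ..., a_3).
a = (3, 0, 0)

Write a = (a_1, ..., a_3) in the standard basis. For each basis vector v_i, ℓ(v_i) = <v_i, a> is a linear equation in the a_j's. Collect the n equations into a matrix system V a = ℓ, where row i of V is v_i (expressed in the standard basis). Since V is invertible (lower-triangular with 1s on the diagonal, up to permutation), solve by back-substitution:
  V =
[[1, 1, 1],
 [1, 0, 0],
 [0, 1, 0]]
  V a = (3, 3, 0)
Solving gives a = (3, 0, 0).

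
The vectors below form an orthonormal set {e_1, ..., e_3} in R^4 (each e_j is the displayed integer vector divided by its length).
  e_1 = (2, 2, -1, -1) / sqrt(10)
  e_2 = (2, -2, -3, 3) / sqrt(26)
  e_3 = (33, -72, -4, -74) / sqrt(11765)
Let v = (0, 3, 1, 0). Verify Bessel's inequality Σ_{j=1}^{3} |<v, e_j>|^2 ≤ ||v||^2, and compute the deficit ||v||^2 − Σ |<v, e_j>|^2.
Σ |<v, e_j>|^2 = 1761/181; ||v||^2 = 10; deficit = 49/181

Write each e_j = u_j / sqrt(<u_j, u_j>) where u_j is the displayed integer vector. Then <v, e_j> = <v, u_j> / sqrt(<u_j, u_j>), so |<v, e_j>|^2 = <v, u_j>^2 / <u_j, u_j>.
Coefficients: <v, e_1> = 5/sqrt(10), <v, e_2> = -9/sqrt(26), <v, e_3> = -220/sqrt(11765).
Square and sum: Σ |<v, e_j>|^2 = 1761/181.
Compute ||v||^2 = v·v = 10.
Deficit = 10 − 1761/181 = 49/181 ≥ 0, confirming Bessel's inequality. (The deficit equals ||v − Σ <v,e_j> e_j||^2, the squared distance from v to span{e_j}.)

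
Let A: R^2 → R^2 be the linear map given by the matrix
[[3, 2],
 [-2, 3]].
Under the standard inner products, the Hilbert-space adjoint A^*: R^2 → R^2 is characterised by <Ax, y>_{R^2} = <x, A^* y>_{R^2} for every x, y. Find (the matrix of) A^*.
A^* = A^T =
[[3, -2],
 [2, 3]]

For real matrices with standard dot products, the defining identity <Ax, y> = <x, A^* y> gives (Ax)^T y = x^T (A^*) y, i.e. x^T A^T y = x^T (A^*) y. Since this holds for all x, y, we must have A^* = A^T. Therefore
A^* =
[[3, -2],
 [2, 3]].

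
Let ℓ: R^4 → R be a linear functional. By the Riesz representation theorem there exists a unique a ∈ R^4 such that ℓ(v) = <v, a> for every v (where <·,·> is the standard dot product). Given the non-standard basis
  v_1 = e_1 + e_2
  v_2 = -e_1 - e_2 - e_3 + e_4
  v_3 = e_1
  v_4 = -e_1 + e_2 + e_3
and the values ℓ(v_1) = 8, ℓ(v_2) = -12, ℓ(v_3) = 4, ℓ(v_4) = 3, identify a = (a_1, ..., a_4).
a = (4, 4, 3, -1)

Write a = (a_1, ..., a_4) in the standard basis. For each basis vector v_i, ℓ(v_i) = <v_i, a> is a linear equation in the a_j's. Collect the n equations into a matrix system V a = ℓ, where row i of V is v_i (expressed in the standard basis). Since V is invertible (lower-triangular with 1s on the diagonal, up to permutation), solve by back-substitution:
  V =
[[1, 1, 0, 0],
 [-1, -1, -1, 1],
 [1, 0, 0, 0],
 [-1, 1, 1, 0]]
  V a = (8, -12, 4, 3)
Solving gives a = (4, 4, 3, -1).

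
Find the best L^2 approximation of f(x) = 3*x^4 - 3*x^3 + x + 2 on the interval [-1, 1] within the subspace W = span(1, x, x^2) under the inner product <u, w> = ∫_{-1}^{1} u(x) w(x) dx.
g(x) = 18*x^2/7 - 4*x/5 + 61/35

The best approximation g ∈ W is the orthogonal projection of f onto W. Writing g = a_0 + a_1 x + a_2 x^2, the coefficients solve the normal equations G · a = b where
  G_{ij} = <φ_i, φ_j> and b_i = <f, φ_i>, with φ_0 = 1, φ_1 = x, φ_2 = x^2.
G =
  [2, 0, 2/3]
  [0, 2/3, 0]
  [2/3, 0, 2/5],
b = (26/5, -8/15, 46/21).
Solving gives a_0 = 61/35, a_1 = -4/5, a_2 = 18/7, so
  g(x) = 18*x^2/7 - 4*x/5 + 61/35.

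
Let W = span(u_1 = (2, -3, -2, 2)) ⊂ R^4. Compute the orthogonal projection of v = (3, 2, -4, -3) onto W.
proj_W(v) = (4/21, -2/7, -4/21, 4/21)

Set up U = [u_1 | ... | u_1] ∈ R^(4×1). The projector onto W = col(U) is P = U (U^T U)^(-1) U^T.
Compute U^T U =
  [21],
and U^T v = (2).
Solve U^T U · c = U^T v for the coefficients: c = (2/21). The projection is proj_W(v) = U c.
Check: (v - proj_W(v)) · u_1 = 0  (should be 0).
Result: proj_W(v) = (4/21, -2/7, -4/21, 4/21).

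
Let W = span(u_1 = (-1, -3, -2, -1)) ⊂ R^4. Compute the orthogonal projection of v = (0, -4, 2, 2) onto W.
proj_W(v) = (-2/5, -6/5, -4/5, -2/5)

Set up U = [u_1 | ... | u_1] ∈ R^(4×1). The projector onto W = col(U) is P = U (U^T U)^(-1) U^T.
Compute U^T U =
  [15],
and U^T v = (6).
Solve U^T U · c = U^T v for the coefficients: c = (2/5). The projection is proj_W(v) = U c.
Check: (v - proj_W(v)) · u_1 = 0  (should be 0).
Result: proj_W(v) = (-2/5, -6/5, -4/5, -2/5).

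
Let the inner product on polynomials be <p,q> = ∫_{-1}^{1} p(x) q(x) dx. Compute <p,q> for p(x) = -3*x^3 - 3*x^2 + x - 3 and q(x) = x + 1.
<p,q> = -128/15

Expand the product: p(x)·q(x) = -3*x^4 - 6*x^3 - 2*x^2 - 2*x - 3.
∫_{-1}^{1} of each monomial x^k gives [2/(k+1) if k even, 0 if k odd]. Integrating term-by-term (or equivalently evaluating the antiderivative F(x) = -3*x^5/5 - 3*x^4/2 - 2*x^3/3 - x^2 - 3*x at the endpoints):
  F(1) − F(−1) = -203/30 − (53/30) = -128/15.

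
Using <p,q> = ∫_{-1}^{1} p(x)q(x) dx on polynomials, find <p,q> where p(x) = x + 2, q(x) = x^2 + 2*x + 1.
<p,q> = 20/3

Expand the product: p(x)·q(x) = x^3 + 4*x^2 + 5*x + 2.
∫_{-1}^{1} of each monomial x^k gives [2/(k+1) if k even, 0 if k odd]. Integrating term-by-term (or equivalently evaluating the antiderivative F(x) = x^4/4 + 4*x^3/3 + 5*x^2/2 + 2*x at the endpoints):
  F(1) − F(−1) = 73/12 − (-7/12) = 20/3.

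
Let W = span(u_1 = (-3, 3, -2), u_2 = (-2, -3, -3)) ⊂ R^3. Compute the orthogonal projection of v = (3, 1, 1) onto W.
proj_W(v) = (36/19, 12/19, 40/19)

Set up U = [u_1 | ... | u_2] ∈ R^(3×2). The projector onto W = col(U) is P = U (U^T U)^(-1) U^T.
Compute U^T U =
  [22, 3]
  [3, 22],
and U^T v = (-8, -12).
Solve U^T U · c = U^T v for the coefficients: c = (-28/95, -48/95). The projection is proj_W(v) = U c.
Check: (v - proj_W(v)) · u_1 = 0  (should be 0).
Check: (v - proj_W(v)) · u_2 = 0  (should be 0).
Result: proj_W(v) = (36/19, 12/19, 40/19).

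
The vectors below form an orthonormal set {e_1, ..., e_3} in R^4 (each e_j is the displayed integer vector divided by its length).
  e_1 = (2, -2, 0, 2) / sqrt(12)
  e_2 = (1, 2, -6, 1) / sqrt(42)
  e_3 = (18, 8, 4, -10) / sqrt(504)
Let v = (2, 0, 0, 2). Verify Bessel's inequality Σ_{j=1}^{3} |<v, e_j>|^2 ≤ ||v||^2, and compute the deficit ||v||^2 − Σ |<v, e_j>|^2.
Σ |<v, e_j>|^2 = 56/9; ||v||^2 = 8; deficit = 16/9

Write each e_j = u_j / sqrt(<u_j, u_j>) where u_j is the displayed integer vector. Then <v, e_j> = <v, u_j> / sqrt(<u_j, u_j>), so |<v, e_j>|^2 = <v, u_j>^2 / <u_j, u_j>.
Coefficients: <v, e_1> = 8/sqrt(12), <v, e_2> = 4/sqrt(42), <v, e_3> = 16/sqrt(504).
Square and sum: Σ |<v, e_j>|^2 = 56/9.
Compute ||v||^2 = v·v = 8.
Deficit = 8 − 56/9 = 16/9 ≥ 0, confirming Bessel's inequality. (The deficit equals ||v − Σ <v,e_j> e_j||^2, the squared distance from v to span{e_j}.)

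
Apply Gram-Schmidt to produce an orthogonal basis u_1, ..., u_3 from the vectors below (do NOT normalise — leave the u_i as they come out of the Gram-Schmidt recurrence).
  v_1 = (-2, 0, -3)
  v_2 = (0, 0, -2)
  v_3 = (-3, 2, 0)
Orthogonal basis:
  u_1 = (-2, 0, -3)
  u_2 = (12/13, 0, -8/13)
  u_3 = (0, 2, 0)

Apply the Gram-Schmidt recurrence
  u_1 = v_1
  u_i = v_i − Σ_{j<i} ((v_i · u_j) / (u_j · u_j)) · u_j.

Step by step this gives:
  u_1 = (-2, 0, -3)
  u_2 = (12/13, 0, -8/13)
  u_3 = (0, 2, 0)

Orthogonality check:
  u_2 · u_1 = 0 (should be 0)
  u_3 · u_1 = 0 (should be 0)
  u_3 · u_2 = 0 (should be 0)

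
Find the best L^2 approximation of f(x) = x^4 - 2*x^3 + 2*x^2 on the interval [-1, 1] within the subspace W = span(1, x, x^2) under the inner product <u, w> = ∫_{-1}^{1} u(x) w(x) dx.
g(x) = 20*x^2/7 - 6*x/5 - 3/35

The best approximation g ∈ W is the orthogonal projection of f onto W. Writing g = a_0 + a_1 x + a_2 x^2, the coefficients solve the normal equations G · a = b where
  G_{ij} = <φ_i, φ_j> and b_i = <f, φ_i>, with φ_0 = 1, φ_1 = x, φ_2 = x^2.
G =
  [2, 0, 2/3]
  [0, 2/3, 0]
  [2/3, 0, 2/5],
b = (26/15, -4/5, 38/35).
Solving gives a_0 = -3/35, a_1 = -6/5, a_2 = 20/7, so
  g(x) = 20*x^2/7 - 6*x/5 - 3/35.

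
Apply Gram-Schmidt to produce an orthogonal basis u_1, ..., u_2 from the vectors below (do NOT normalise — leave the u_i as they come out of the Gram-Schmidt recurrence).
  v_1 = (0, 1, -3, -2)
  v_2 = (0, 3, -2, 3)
Orthogonal basis:
  u_1 = (0, 1, -3, -2)
  u_2 = (0, 39/14, -19/14, 24/7)

Apply the Gram-Schmidt recurrence
  u_1 = v_1
  u_i = v_i − Σ_{j<i} ((v_i · u_j) / (u_j · u_j)) · u_j.

Step by step this gives:
  u_1 = (0, 1, -3, -2)
  u_2 = (0, 39/14, -19/14, 24/7)

Orthogonality check:
  u_2 · u_1 = 0 (should be 0)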